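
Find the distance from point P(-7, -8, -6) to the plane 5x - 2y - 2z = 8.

distance = |a·x₀ + b·y₀ + c·z₀ - d| / √(a² + b² + c²)
  = |5·(-7) + (-2)·(-8) + (-2)·(-6) - 8| / √(5² + (-2)² + (-2)²)
  = |-35 + 16 + 12 - 8| / √(25 + 4 + 4)
  = |-15| / √33
  = 15 / 5.745
  ≈ 2.611

2.611


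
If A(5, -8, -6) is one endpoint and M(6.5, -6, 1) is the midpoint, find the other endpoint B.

B = 2M - A
  = (2·6.5 - 5, 2·(-6) - (-8), 2·1 - (-6))
  = (13 - 5, -12 + 8, 2 + 6)
  = (8, -4, 8)

(8, -4, 8)


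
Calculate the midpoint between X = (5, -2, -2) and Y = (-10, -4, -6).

M = ((x₁+x₂)/2, (y₁+y₂)/2, (z₁+z₂)/2)
  = ((5 - 10)/2, (-2 - 4)/2, (-2 - 6)/2)
  = (-5/2, -6/2, -8/2)
  = (-2.5, -3, -4)

(-2.5, -3, -4)


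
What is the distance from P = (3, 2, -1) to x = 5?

distance = |a·x₀ + b·y₀ + c·z₀ - d| / √(a² + b² + c²)
  = |1·3 + 0·2 + 0·(-1) - 5| / √(1² + 0² + 0²)
  = |3 + 0 + 0 - 5| / √(1 + 0 + 0)
  = |-2| / √1
  = 2 / 1
  ≈ 2

2


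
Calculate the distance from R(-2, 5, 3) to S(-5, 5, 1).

d = √[(x₂-x₁)² + (y₂-y₁)² + (z₂-z₁)²]
  = √[(-3)² + 0² + (-2)²]
  = √[9 + 0 + 4]
  = √13
  ≈ 3.606

3.606


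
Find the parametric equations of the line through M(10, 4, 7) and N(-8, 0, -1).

Direction vector d = N - M = (-8 - 10, 0 - 4, -1 - 7) = (-18, -4, -8)
Parametric form r = M + t·d:
x = 10 - 18t, y = 4 - 4t, z = 7 - 8t

x = 10 - 18t, y = 4 - 4t, z = 7 - 8t


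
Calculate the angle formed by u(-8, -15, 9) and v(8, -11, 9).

u·v = (-8)·8 + (-15)·(-11) + 9·9 = -64 + 165 + 81 = 182
|u| = √((-8)² + (-15)² + 9²) = √370 ≈ 19.24
|v| = √(8² + (-11)² + 9²) = √266 ≈ 16.31
cos θ = (u·v)/(|u||v|) = 182/(19.24·16.31) ≈ 0.5801
θ = arccos(0.5801) ≈ 54.54°

54.54°


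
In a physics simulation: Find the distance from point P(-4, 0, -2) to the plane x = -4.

distance = |a·x₀ + b·y₀ + c·z₀ - d| / √(a² + b² + c²)
  = |1·(-4) + 0·0 + 0·(-2) - (-4)| / √(1² + 0² + 0²)
  = |-4 + 0 + 0 + 4| / √(1 + 0 + 0)
  = |0| / √1
  = 0 / 1
  ≈ 0

0


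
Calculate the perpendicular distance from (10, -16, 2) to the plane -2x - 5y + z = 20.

distance = |a·x₀ + b·y₀ + c·z₀ - d| / √(a² + b² + c²)
  = |(-2)·10 + (-5)·(-16) + 1·2 - 20| / √((-2)² + (-5)² + 1²)
  = |-20 + 80 + 2 - 20| / √(4 + 25 + 1)
  = |42| / √30
  = 42 / 5.477
  ≈ 7.668

7.668


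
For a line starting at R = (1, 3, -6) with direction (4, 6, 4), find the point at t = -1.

P(t) = R + t·d
  = (1 + 4·(-1), 3 + 6·(-1), -6 + 4·(-1))
  = (1 - 4, 3 - 6, -6 - 4)
  = (-3, -3, -10)

(-3, -3, -10)


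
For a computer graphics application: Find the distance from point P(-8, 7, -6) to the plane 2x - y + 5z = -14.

distance = |a·x₀ + b·y₀ + c·z₀ - d| / √(a² + b² + c²)
  = |2·(-8) + (-1)·7 + 5·(-6) - (-14)| / √(2² + (-1)² + 5²)
  = |-16 - 7 - 30 + 14| / √(4 + 1 + 25)
  = |-39| / √30
  = 39 / 5.477
  ≈ 7.12

7.12


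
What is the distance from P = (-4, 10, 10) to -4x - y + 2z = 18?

distance = |a·x₀ + b·y₀ + c·z₀ - d| / √(a² + b² + c²)
  = |(-4)·(-4) + (-1)·10 + 2·10 - 18| / √((-4)² + (-1)² + 2²)
  = |16 - 10 + 20 - 18| / √(16 + 1 + 4)
  = |8| / √21
  = 8 / 4.583
  ≈ 1.746

1.746


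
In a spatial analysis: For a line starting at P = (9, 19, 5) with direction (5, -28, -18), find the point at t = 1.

P(t) = P + t·d
  = (9 + 5·1, 19 + (-28)·1, 5 + (-18)·1)
  = (9 + 5, 19 - 28, 5 - 18)
  = (14, -9, -13)

(14, -9, -13)


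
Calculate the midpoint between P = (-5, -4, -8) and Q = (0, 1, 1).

M = ((x₁+x₂)/2, (y₁+y₂)/2, (z₁+z₂)/2)
  = ((-5 + 0)/2, (-4 + 1)/2, (-8 + 1)/2)
  = (-5/2, -3/2, -7/2)
  = (-2.5, -1.5, -3.5)

(-2.5, -1.5, -3.5)


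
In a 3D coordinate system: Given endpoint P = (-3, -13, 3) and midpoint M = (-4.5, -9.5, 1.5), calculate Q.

Q = 2M - P
  = (2·(-4.5) - (-3), 2·(-9.5) - (-13), 2·1.5 - 3)
  = (-9 + 3, -19 + 13, 3 - 3)
  = (-6, -6, 0)

(-6, -6, 0)


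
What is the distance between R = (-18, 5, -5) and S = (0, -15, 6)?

d = √[(x₂-x₁)² + (y₂-y₁)² + (z₂-z₁)²]
  = √[18² + (-20)² + 11²]
  = √[324 + 400 + 121]
  = √845
  ≈ 29.07

29.07


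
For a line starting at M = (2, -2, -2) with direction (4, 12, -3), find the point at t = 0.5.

P(t) = M + t·d
  = (2 + 4·0.5, -2 + 12·0.5, -2 + (-3)·0.5)
  = (2 + 2, -2 + 6, -2 - 1.5)
  = (4, 4, -3.5)

(4, 4, -3.5)


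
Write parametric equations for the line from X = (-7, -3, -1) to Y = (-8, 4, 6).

Direction vector d = Y - X = (-8 + 7, 4 + 3, 6 + 1) = (-1, 7, 7)
Parametric form r = X + t·d:
x = -7 - t, y = -3 + 7t, z = -1 + 7t

x = -7 - t, y = -3 + 7t, z = -1 + 7t


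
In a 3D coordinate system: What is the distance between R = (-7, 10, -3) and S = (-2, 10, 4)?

d = √[(x₂-x₁)² + (y₂-y₁)² + (z₂-z₁)²]
  = √[5² + 0² + 7²]
  = √[25 + 0 + 49]
  = √74
  ≈ 8.602

8.602


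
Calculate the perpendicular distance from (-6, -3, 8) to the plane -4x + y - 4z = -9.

distance = |a·x₀ + b·y₀ + c·z₀ - d| / √(a² + b² + c²)
  = |(-4)·(-6) + 1·(-3) + (-4)·8 - (-9)| / √((-4)² + 1² + (-4)²)
  = |24 - 3 - 32 + 9| / √(16 + 1 + 16)
  = |-2| / √33
  = 2 / 5.745
  ≈ 0.3482

0.3482


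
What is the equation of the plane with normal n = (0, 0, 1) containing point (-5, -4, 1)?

The plane through P with normal n = (a, b, c) satisfies n·(r - P) = 0,
i.e. ax + by + cz = a·x₀ + b·y₀ + c·z₀.
d = 0·(-5) + 0·(-4) + 1·1
  = 0 + 0 + 1
  = 1
Equation: z = 1

z = 1


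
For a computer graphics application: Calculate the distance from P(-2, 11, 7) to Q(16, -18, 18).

d = √[(x₂-x₁)² + (y₂-y₁)² + (z₂-z₁)²]
  = √[18² + (-29)² + 11²]
  = √[324 + 841 + 121]
  = √1286
  ≈ 35.86

35.86


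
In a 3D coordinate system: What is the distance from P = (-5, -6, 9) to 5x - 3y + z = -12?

distance = |a·x₀ + b·y₀ + c·z₀ - d| / √(a² + b² + c²)
  = |5·(-5) + (-3)·(-6) + 1·9 - (-12)| / √(5² + (-3)² + 1²)
  = |-25 + 18 + 9 + 12| / √(25 + 9 + 1)
  = |14| / √35
  = 14 / 5.916
  ≈ 2.366

2.366


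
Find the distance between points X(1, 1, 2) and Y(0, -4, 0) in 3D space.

d = √[(x₂-x₁)² + (y₂-y₁)² + (z₂-z₁)²]
  = √[(-1)² + (-5)² + (-2)²]
  = √[1 + 25 + 4]
  = √30
  ≈ 5.477

5.477


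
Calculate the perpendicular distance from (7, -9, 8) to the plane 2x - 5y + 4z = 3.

distance = |a·x₀ + b·y₀ + c·z₀ - d| / √(a² + b² + c²)
  = |2·7 + (-5)·(-9) + 4·8 - 3| / √(2² + (-5)² + 4²)
  = |14 + 45 + 32 - 3| / √(4 + 25 + 16)
  = |88| / √45
  = 88 / 6.708
  ≈ 13.12

13.12


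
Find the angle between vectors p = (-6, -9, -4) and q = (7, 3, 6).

p·q = (-6)·7 + (-9)·3 + (-4)·6 = -42 - 27 - 24 = -93
|p| = √((-6)² + (-9)² + (-4)²) = √133 ≈ 11.53
|q| = √(7² + 3² + 6²) = √94 ≈ 9.695
cos θ = (p·q)/(|p||q|) = -93/(11.53·9.695) ≈ -0.8318
θ = arccos(-0.8318) ≈ 146.3°

146.3°


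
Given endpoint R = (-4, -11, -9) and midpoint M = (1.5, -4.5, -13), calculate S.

S = 2M - R
  = (2·1.5 - (-4), 2·(-4.5) - (-11), 2·(-13) - (-9))
  = (3 + 4, -9 + 11, -26 + 9)
  = (7, 2, -17)

(7, 2, -17)


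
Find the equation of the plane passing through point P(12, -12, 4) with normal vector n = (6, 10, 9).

The plane through P with normal n = (a, b, c) satisfies n·(r - P) = 0,
i.e. ax + by + cz = a·x₀ + b·y₀ + c·z₀.
d = 6·12 + 10·(-12) + 9·4
  = 72 - 120 + 36
  = -12
Equation: 6x + 10y + 9z = -12

6x + 10y + 9z = -12


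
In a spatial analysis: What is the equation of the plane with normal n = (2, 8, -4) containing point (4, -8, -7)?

The plane through P with normal n = (a, b, c) satisfies n·(r - P) = 0,
i.e. ax + by + cz = a·x₀ + b·y₀ + c·z₀.
d = 2·4 + 8·(-8) + (-4)·(-7)
  = 8 - 64 + 28
  = -28
Equation: 2x + 8y - 4z = -28

2x + 8y - 4z = -28


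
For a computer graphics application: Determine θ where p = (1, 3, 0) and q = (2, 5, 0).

p·q = 1·2 + 3·5 + 0·0 = 2 + 15 + 0 = 17
|p| = √(1² + 3² + 0²) = √10 ≈ 3.162
|q| = √(2² + 5² + 0²) = √29 ≈ 5.385
cos θ = (p·q)/(|p||q|) = 17/(3.162·5.385) ≈ 0.9983
θ = arccos(0.9983) ≈ 3.366°

3.366°


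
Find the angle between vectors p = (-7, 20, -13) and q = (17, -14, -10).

p·q = (-7)·17 + 20·(-14) + (-13)·(-10) = -119 - 280 + 130 = -269
|p| = √((-7)² + 20² + (-13)²) = √618 ≈ 24.86
|q| = √(17² + (-14)² + (-10)²) = √585 ≈ 24.19
cos θ = (p·q)/(|p||q|) = -269/(24.86·24.19) ≈ -0.4474
θ = arccos(-0.4474) ≈ 116.6°

116.6°


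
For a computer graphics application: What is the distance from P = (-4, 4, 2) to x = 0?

distance = |a·x₀ + b·y₀ + c·z₀ - d| / √(a² + b² + c²)
  = |1·(-4) + 0·4 + 0·2 - 0| / √(1² + 0² + 0²)
  = |-4 + 0 + 0 + 0| / √(1 + 0 + 0)
  = |-4| / √1
  = 4 / 1
  ≈ 4

4


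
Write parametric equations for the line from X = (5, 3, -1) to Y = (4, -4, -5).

Direction vector d = Y - X = (4 - 5, -4 - 3, -5 + 1) = (-1, -7, -4)
Parametric form r = X + t·d:
x = 5 - t, y = 3 - 7t, z = -1 - 4t

x = 5 - t, y = 3 - 7t, z = -1 - 4t


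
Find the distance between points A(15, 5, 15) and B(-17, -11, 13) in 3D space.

d = √[(x₂-x₁)² + (y₂-y₁)² + (z₂-z₁)²]
  = √[(-32)² + (-16)² + (-2)²]
  = √[1024 + 256 + 4]
  = √1284
  ≈ 35.83

35.83


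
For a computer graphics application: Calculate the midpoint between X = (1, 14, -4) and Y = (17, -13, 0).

M = ((x₁+x₂)/2, (y₁+y₂)/2, (z₁+z₂)/2)
  = ((1 + 17)/2, (14 - 13)/2, (-4 + 0)/2)
  = (18/2, 1/2, -4/2)
  = (9, 0.5, -2)

(9, 0.5, -2)


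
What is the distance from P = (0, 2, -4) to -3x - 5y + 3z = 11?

distance = |a·x₀ + b·y₀ + c·z₀ - d| / √(a² + b² + c²)
  = |(-3)·0 + (-5)·2 + 3·(-4) - 11| / √((-3)² + (-5)² + 3²)
  = |0 - 10 - 12 - 11| / √(9 + 25 + 9)
  = |-33| / √43
  = 33 / 6.557
  ≈ 5.032

5.032


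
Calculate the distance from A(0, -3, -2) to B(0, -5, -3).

d = √[(x₂-x₁)² + (y₂-y₁)² + (z₂-z₁)²]
  = √[0² + (-2)² + (-1)²]
  = √[0 + 4 + 1]
  = √5
  ≈ 2.236

2.236


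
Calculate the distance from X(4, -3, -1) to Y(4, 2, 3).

d = √[(x₂-x₁)² + (y₂-y₁)² + (z₂-z₁)²]
  = √[0² + 5² + 4²]
  = √[0 + 25 + 16]
  = √41
  ≈ 6.403

6.403


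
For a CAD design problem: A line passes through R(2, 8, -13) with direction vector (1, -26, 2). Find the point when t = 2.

P(t) = R + t·d
  = (2 + 1·2, 8 + (-26)·2, -13 + 2·2)
  = (2 + 2, 8 - 52, -13 + 4)
  = (4, -44, -9)

(4, -44, -9)


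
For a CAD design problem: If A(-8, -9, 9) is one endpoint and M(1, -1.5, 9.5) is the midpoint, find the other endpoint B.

B = 2M - A
  = (2·1 - (-8), 2·(-1.5) - (-9), 2·9.5 - 9)
  = (2 + 8, -3 + 9, 19 - 9)
  = (10, 6, 10)

(10, 6, 10)


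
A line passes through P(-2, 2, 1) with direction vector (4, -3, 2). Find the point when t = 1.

P(t) = P + t·d
  = (-2 + 4·1, 2 + (-3)·1, 1 + 2·1)
  = (-2 + 4, 2 - 3, 1 + 2)
  = (2, -1, 3)

(2, -1, 3)


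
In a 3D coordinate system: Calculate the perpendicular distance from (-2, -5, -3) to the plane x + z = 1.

distance = |a·x₀ + b·y₀ + c·z₀ - d| / √(a² + b² + c²)
  = |1·(-2) + 0·(-5) + 1·(-3) - 1| / √(1² + 0² + 1²)
  = |-2 + 0 - 3 - 1| / √(1 + 0 + 1)
  = |-6| / √2
  = 6 / 1.414
  ≈ 4.243

4.243


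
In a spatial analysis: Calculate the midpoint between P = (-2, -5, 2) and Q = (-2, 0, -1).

M = ((x₁+x₂)/2, (y₁+y₂)/2, (z₁+z₂)/2)
  = ((-2 - 2)/2, (-5 + 0)/2, (2 - 1)/2)
  = (-4/2, -5/2, 1/2)
  = (-2, -2.5, 0.5)

(-2, -2.5, 0.5)


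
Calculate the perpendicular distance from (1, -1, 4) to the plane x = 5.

distance = |a·x₀ + b·y₀ + c·z₀ - d| / √(a² + b² + c²)
  = |1·1 + 0·(-1) + 0·4 - 5| / √(1² + 0² + 0²)
  = |1 + 0 + 0 - 5| / √(1 + 0 + 0)
  = |-4| / √1
  = 4 / 1
  ≈ 4

4


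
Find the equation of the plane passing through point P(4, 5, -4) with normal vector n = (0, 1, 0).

The plane through P with normal n = (a, b, c) satisfies n·(r - P) = 0,
i.e. ax + by + cz = a·x₀ + b·y₀ + c·z₀.
d = 0·4 + 1·5 + 0·(-4)
  = 0 + 5 + 0
  = 5
Equation: y = 5

y = 5


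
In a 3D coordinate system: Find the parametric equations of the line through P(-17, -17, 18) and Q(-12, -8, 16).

Direction vector d = Q - P = (-12 + 17, -8 + 17, 16 - 18) = (5, 9, -2)
Parametric form r = P + t·d:
x = -17 + 5t, y = -17 + 9t, z = 18 - 2t

x = -17 + 5t, y = -17 + 9t, z = 18 - 2t


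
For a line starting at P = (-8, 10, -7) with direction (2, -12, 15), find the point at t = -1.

P(t) = P + t·d
  = (-8 + 2·(-1), 10 + (-12)·(-1), -7 + 15·(-1))
  = (-8 - 2, 10 + 12, -7 - 15)
  = (-10, 22, -22)

(-10, 22, -22)


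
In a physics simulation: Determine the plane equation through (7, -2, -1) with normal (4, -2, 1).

The plane through P with normal n = (a, b, c) satisfies n·(r - P) = 0,
i.e. ax + by + cz = a·x₀ + b·y₀ + c·z₀.
d = 4·7 + (-2)·(-2) + 1·(-1)
  = 28 + 4 - 1
  = 31
Equation: 4x - 2y + z = 31

4x - 2y + z = 31


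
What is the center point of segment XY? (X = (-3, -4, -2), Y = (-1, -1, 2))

M = ((x₁+x₂)/2, (y₁+y₂)/2, (z₁+z₂)/2)
  = ((-3 - 1)/2, (-4 - 1)/2, (-2 + 2)/2)
  = (-4/2, -5/2, 0/2)
  = (-2, -2.5, 0)

(-2, -2.5, 0)


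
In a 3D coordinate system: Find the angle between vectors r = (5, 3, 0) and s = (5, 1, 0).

r·s = 5·5 + 3·1 + 0·0 = 25 + 3 + 0 = 28
|r| = √(5² + 3² + 0²) = √34 ≈ 5.831
|s| = √(5² + 1² + 0²) = √26 ≈ 5.099
cos θ = (r·s)/(|r||s|) = 28/(5.831·5.099) ≈ 0.9417
θ = arccos(0.9417) ≈ 19.65°

19.65°


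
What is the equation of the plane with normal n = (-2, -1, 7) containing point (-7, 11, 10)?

The plane through P with normal n = (a, b, c) satisfies n·(r - P) = 0,
i.e. ax + by + cz = a·x₀ + b·y₀ + c·z₀.
d = (-2)·(-7) + (-1)·11 + 7·10
  = 14 - 11 + 70
  = 73
Equation: -2x - y + 7z = 73

-2x - y + 7z = 73


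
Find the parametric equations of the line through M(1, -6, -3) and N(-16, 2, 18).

Direction vector d = N - M = (-16 - 1, 2 + 6, 18 + 3) = (-17, 8, 21)
Parametric form r = M + t·d:
x = 1 - 17t, y = -6 + 8t, z = -3 + 21t

x = 1 - 17t, y = -6 + 8t, z = -3 + 21t


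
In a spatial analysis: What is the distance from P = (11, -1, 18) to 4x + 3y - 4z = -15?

distance = |a·x₀ + b·y₀ + c·z₀ - d| / √(a² + b² + c²)
  = |4·11 + 3·(-1) + (-4)·18 - (-15)| / √(4² + 3² + (-4)²)
  = |44 - 3 - 72 + 15| / √(16 + 9 + 16)
  = |-16| / √41
  = 16 / 6.403
  ≈ 2.499

2.499


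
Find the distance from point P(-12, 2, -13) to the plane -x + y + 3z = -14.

distance = |a·x₀ + b·y₀ + c·z₀ - d| / √(a² + b² + c²)
  = |(-1)·(-12) + 1·2 + 3·(-13) - (-14)| / √((-1)² + 1² + 3²)
  = |12 + 2 - 39 + 14| / √(1 + 1 + 9)
  = |-11| / √11
  = 11 / 3.317
  ≈ 3.317

3.317


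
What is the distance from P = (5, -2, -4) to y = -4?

distance = |a·x₀ + b·y₀ + c·z₀ - d| / √(a² + b² + c²)
  = |0·5 + 1·(-2) + 0·(-4) - (-4)| / √(0² + 1² + 0²)
  = |0 - 2 + 0 + 4| / √(0 + 1 + 0)
  = |2| / √1
  = 2 / 1
  ≈ 2

2


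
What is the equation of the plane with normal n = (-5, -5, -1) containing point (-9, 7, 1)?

The plane through P with normal n = (a, b, c) satisfies n·(r - P) = 0,
i.e. ax + by + cz = a·x₀ + b·y₀ + c·z₀.
d = (-5)·(-9) + (-5)·7 + (-1)·1
  = 45 - 35 - 1
  = 9
Equation: -5x - 5y - z = 9

-5x - 5y - z = 9


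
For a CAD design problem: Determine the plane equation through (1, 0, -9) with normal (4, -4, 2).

The plane through P with normal n = (a, b, c) satisfies n·(r - P) = 0,
i.e. ax + by + cz = a·x₀ + b·y₀ + c·z₀.
d = 4·1 + (-4)·0 + 2·(-9)
  = 4 + 0 - 18
  = -14
Equation: 4x - 4y + 2z = -14

4x - 4y + 2z = -14


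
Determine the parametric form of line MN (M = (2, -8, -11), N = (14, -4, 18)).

Direction vector d = N - M = (14 - 2, -4 + 8, 18 + 11) = (12, 4, 29)
Parametric form r = M + t·d:
x = 2 + 12t, y = -8 + 4t, z = -11 + 29t

x = 2 + 12t, y = -8 + 4t, z = -11 + 29t


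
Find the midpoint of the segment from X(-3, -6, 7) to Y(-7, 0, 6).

M = ((x₁+x₂)/2, (y₁+y₂)/2, (z₁+z₂)/2)
  = ((-3 - 7)/2, (-6 + 0)/2, (7 + 6)/2)
  = (-10/2, -6/2, 13/2)
  = (-5, -3, 6.5)

(-5, -3, 6.5)


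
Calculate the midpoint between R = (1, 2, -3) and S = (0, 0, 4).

M = ((x₁+x₂)/2, (y₁+y₂)/2, (z₁+z₂)/2)
  = ((1 + 0)/2, (2 + 0)/2, (-3 + 4)/2)
  = (1/2, 2/2, 1/2)
  = (0.5, 1, 0.5)

(0.5, 1, 0.5)


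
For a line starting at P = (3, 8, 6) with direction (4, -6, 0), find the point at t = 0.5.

P(t) = P + t·d
  = (3 + 4·0.5, 8 + (-6)·0.5, 6 + 0·0.5)
  = (3 + 2, 8 - 3, 6 + 0)
  = (5, 5, 6)

(5, 5, 6)


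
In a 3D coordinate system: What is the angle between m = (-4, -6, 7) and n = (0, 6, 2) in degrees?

m·n = (-4)·0 + (-6)·6 + 7·2 = 0 - 36 + 14 = -22
|m| = √((-4)² + (-6)² + 7²) = √101 ≈ 10.05
|n| = √(0² + 6² + 2²) = √40 ≈ 6.325
cos θ = (m·n)/(|m||n|) = -22/(10.05·6.325) ≈ -0.3461
θ = arccos(-0.3461) ≈ 110.3°

110.3°


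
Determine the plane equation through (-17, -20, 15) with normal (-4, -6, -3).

The plane through P with normal n = (a, b, c) satisfies n·(r - P) = 0,
i.e. ax + by + cz = a·x₀ + b·y₀ + c·z₀.
d = (-4)·(-17) + (-6)·(-20) + (-3)·15
  = 68 + 120 - 45
  = 143
Equation: -4x - 6y - 3z = 143

-4x - 6y - 3z = 143


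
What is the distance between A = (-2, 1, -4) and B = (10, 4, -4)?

d = √[(x₂-x₁)² + (y₂-y₁)² + (z₂-z₁)²]
  = √[12² + 3² + 0²]
  = √[144 + 9 + 0]
  = √153
  ≈ 12.37

12.37


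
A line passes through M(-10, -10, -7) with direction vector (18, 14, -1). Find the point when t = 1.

P(t) = M + t·d
  = (-10 + 18·1, -10 + 14·1, -7 + (-1)·1)
  = (-10 + 18, -10 + 14, -7 - 1)
  = (8, 4, -8)

(8, 4, -8)


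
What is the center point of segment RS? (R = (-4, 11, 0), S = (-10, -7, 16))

M = ((x₁+x₂)/2, (y₁+y₂)/2, (z₁+z₂)/2)
  = ((-4 - 10)/2, (11 - 7)/2, (0 + 16)/2)
  = (-14/2, 4/2, 16/2)
  = (-7, 2, 8)

(-7, 2, 8)


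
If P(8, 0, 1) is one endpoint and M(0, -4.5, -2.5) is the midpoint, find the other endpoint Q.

Q = 2M - P
  = (2·0 - 8, 2·(-4.5) - 0, 2·(-2.5) - 1)
  = (0 - 8, -9 + 0, -5 - 1)
  = (-8, -9, -6)

(-8, -9, -6)


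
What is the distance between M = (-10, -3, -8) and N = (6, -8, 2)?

d = √[(x₂-x₁)² + (y₂-y₁)² + (z₂-z₁)²]
  = √[16² + (-5)² + 10²]
  = √[256 + 25 + 100]
  = √381
  ≈ 19.52

19.52


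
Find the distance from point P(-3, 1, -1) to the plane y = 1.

distance = |a·x₀ + b·y₀ + c·z₀ - d| / √(a² + b² + c²)
  = |0·(-3) + 1·1 + 0·(-1) - 1| / √(0² + 1² + 0²)
  = |0 + 1 + 0 - 1| / √(0 + 1 + 0)
  = |0| / √1
  = 0 / 1
  ≈ 0

0


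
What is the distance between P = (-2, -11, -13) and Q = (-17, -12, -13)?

d = √[(x₂-x₁)² + (y₂-y₁)² + (z₂-z₁)²]
  = √[(-15)² + (-1)² + 0²]
  = √[225 + 1 + 0]
  = √226
  ≈ 15.03

15.03


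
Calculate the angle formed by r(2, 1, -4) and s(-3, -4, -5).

r·s = 2·(-3) + 1·(-4) + (-4)·(-5) = -6 - 4 + 20 = 10
|r| = √(2² + 1² + (-4)²) = √21 ≈ 4.583
|s| = √((-3)² + (-4)² + (-5)²) = √50 ≈ 7.071
cos θ = (r·s)/(|r||s|) = 10/(4.583·7.071) ≈ 0.3086
θ = arccos(0.3086) ≈ 72.02°

72.02°


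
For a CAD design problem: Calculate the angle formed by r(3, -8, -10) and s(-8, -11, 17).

r·s = 3·(-8) + (-8)·(-11) + (-10)·17 = -24 + 88 - 170 = -106
|r| = √(3² + (-8)² + (-10)²) = √173 ≈ 13.15
|s| = √((-8)² + (-11)² + 17²) = √474 ≈ 21.77
cos θ = (r·s)/(|r||s|) = -106/(13.15·21.77) ≈ -0.3702
θ = arccos(-0.3702) ≈ 111.7°

111.7°


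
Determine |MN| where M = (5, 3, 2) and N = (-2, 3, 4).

d = √[(x₂-x₁)² + (y₂-y₁)² + (z₂-z₁)²]
  = √[(-7)² + 0² + 2²]
  = √[49 + 0 + 4]
  = √53
  ≈ 7.28

7.28


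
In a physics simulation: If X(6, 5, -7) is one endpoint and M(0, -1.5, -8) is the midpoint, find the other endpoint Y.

Y = 2M - X
  = (2·0 - 6, 2·(-1.5) - 5, 2·(-8) - (-7))
  = (0 - 6, -3 - 5, -16 + 7)
  = (-6, -8, -9)

(-6, -8, -9)


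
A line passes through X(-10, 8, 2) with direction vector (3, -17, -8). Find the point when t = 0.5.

P(t) = X + t·d
  = (-10 + 3·0.5, 8 + (-17)·0.5, 2 + (-8)·0.5)
  = (-10 + 1.5, 8 - 8.5, 2 - 4)
  = (-8.5, -0.5, -2)

(-8.5, -0.5, -2)


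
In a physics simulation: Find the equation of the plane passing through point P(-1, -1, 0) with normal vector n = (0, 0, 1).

The plane through P with normal n = (a, b, c) satisfies n·(r - P) = 0,
i.e. ax + by + cz = a·x₀ + b·y₀ + c·z₀.
d = 0·(-1) + 0·(-1) + 1·0
  = 0 + 0 + 0
  = 0
Equation: z = 0

z = 0


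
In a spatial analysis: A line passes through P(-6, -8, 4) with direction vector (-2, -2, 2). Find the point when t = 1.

P(t) = P + t·d
  = (-6 + (-2)·1, -8 + (-2)·1, 4 + 2·1)
  = (-6 - 2, -8 - 2, 4 + 2)
  = (-8, -10, 6)

(-8, -10, 6)


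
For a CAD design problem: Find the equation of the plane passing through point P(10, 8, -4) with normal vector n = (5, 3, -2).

The plane through P with normal n = (a, b, c) satisfies n·(r - P) = 0,
i.e. ax + by + cz = a·x₀ + b·y₀ + c·z₀.
d = 5·10 + 3·8 + (-2)·(-4)
  = 50 + 24 + 8
  = 82
Equation: 5x + 3y - 2z = 82

5x + 3y - 2z = 82


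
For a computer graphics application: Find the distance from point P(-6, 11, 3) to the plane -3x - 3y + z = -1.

distance = |a·x₀ + b·y₀ + c·z₀ - d| / √(a² + b² + c²)
  = |(-3)·(-6) + (-3)·11 + 1·3 - (-1)| / √((-3)² + (-3)² + 1²)
  = |18 - 33 + 3 + 1| / √(9 + 9 + 1)
  = |-11| / √19
  = 11 / 4.359
  ≈ 2.524

2.524


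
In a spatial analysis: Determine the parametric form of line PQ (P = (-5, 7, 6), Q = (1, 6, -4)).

Direction vector d = Q - P = (1 + 5, 6 - 7, -4 - 6) = (6, -1, -10)
Parametric form r = P + t·d:
x = -5 + 6t, y = 7 - t, z = 6 - 10t

x = -5 + 6t, y = 7 - t, z = 6 - 10t


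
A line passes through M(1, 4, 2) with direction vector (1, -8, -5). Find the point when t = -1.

P(t) = M + t·d
  = (1 + 1·(-1), 4 + (-8)·(-1), 2 + (-5)·(-1))
  = (1 - 1, 4 + 8, 2 + 5)
  = (0, 12, 7)

(0, 12, 7)


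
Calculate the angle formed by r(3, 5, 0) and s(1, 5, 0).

r·s = 3·1 + 5·5 + 0·0 = 3 + 25 + 0 = 28
|r| = √(3² + 5² + 0²) = √34 ≈ 5.831
|s| = √(1² + 5² + 0²) = √26 ≈ 5.099
cos θ = (r·s)/(|r||s|) = 28/(5.831·5.099) ≈ 0.9417
θ = arccos(0.9417) ≈ 19.65°

19.65°


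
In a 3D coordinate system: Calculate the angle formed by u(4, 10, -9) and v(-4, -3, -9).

u·v = 4·(-4) + 10·(-3) + (-9)·(-9) = -16 - 30 + 81 = 35
|u| = √(4² + 10² + (-9)²) = √197 ≈ 14.04
|v| = √((-4)² + (-3)² + (-9)²) = √106 ≈ 10.3
cos θ = (u·v)/(|u||v|) = 35/(14.04·10.3) ≈ 0.2422
θ = arccos(0.2422) ≈ 75.98°

75.98°


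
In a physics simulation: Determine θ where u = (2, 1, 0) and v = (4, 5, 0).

u·v = 2·4 + 1·5 + 0·0 = 8 + 5 + 0 = 13
|u| = √(2² + 1² + 0²) = √5 ≈ 2.236
|v| = √(4² + 5² + 0²) = √41 ≈ 6.403
cos θ = (u·v)/(|u||v|) = 13/(2.236·6.403) ≈ 0.908
θ = arccos(0.908) ≈ 24.78°

24.78°


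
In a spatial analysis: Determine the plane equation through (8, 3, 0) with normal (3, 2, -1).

The plane through P with normal n = (a, b, c) satisfies n·(r - P) = 0,
i.e. ax + by + cz = a·x₀ + b·y₀ + c·z₀.
d = 3·8 + 2·3 + (-1)·0
  = 24 + 6 + 0
  = 30
Equation: 3x + 2y - z = 30

3x + 2y - z = 30


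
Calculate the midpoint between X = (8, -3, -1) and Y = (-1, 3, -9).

M = ((x₁+x₂)/2, (y₁+y₂)/2, (z₁+z₂)/2)
  = ((8 - 1)/2, (-3 + 3)/2, (-1 - 9)/2)
  = (7/2, 0/2, -10/2)
  = (3.5, 0, -5)

(3.5, 0, -5)


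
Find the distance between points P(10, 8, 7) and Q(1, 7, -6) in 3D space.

d = √[(x₂-x₁)² + (y₂-y₁)² + (z₂-z₁)²]
  = √[(-9)² + (-1)² + (-13)²]
  = √[81 + 1 + 169]
  = √251
  ≈ 15.84

15.84


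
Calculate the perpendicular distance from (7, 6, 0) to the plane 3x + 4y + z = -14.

distance = |a·x₀ + b·y₀ + c·z₀ - d| / √(a² + b² + c²)
  = |3·7 + 4·6 + 1·0 - (-14)| / √(3² + 4² + 1²)
  = |21 + 24 + 0 + 14| / √(9 + 16 + 1)
  = |59| / √26
  = 59 / 5.099
  ≈ 11.57

11.57


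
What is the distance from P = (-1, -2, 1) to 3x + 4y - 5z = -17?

distance = |a·x₀ + b·y₀ + c·z₀ - d| / √(a² + b² + c²)
  = |3·(-1) + 4·(-2) + (-5)·1 - (-17)| / √(3² + 4² + (-5)²)
  = |-3 - 8 - 5 + 17| / √(9 + 16 + 25)
  = |1| / √50
  = 1 / 7.071
  ≈ 0.1414

0.1414


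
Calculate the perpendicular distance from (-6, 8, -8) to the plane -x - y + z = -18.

distance = |a·x₀ + b·y₀ + c·z₀ - d| / √(a² + b² + c²)
  = |(-1)·(-6) + (-1)·8 + 1·(-8) - (-18)| / √((-1)² + (-1)² + 1²)
  = |6 - 8 - 8 + 18| / √(1 + 1 + 1)
  = |8| / √3
  = 8 / 1.732
  ≈ 4.619

4.619


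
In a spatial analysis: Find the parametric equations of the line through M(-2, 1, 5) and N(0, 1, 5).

Direction vector d = N - M = (0 + 2, 1 - 1, 5 - 5) = (2, 0, 0)
Parametric form r = M + t·d:
x = -2 + 2t, y = 1, z = 5

x = -2 + 2t, y = 1, z = 5


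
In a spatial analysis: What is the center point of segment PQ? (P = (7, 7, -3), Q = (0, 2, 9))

M = ((x₁+x₂)/2, (y₁+y₂)/2, (z₁+z₂)/2)
  = ((7 + 0)/2, (7 + 2)/2, (-3 + 9)/2)
  = (7/2, 9/2, 6/2)
  = (3.5, 4.5, 3)

(3.5, 4.5, 3)


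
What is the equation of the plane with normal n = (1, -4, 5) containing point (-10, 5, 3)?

The plane through P with normal n = (a, b, c) satisfies n·(r - P) = 0,
i.e. ax + by + cz = a·x₀ + b·y₀ + c·z₀.
d = 1·(-10) + (-4)·5 + 5·3
  = -10 - 20 + 15
  = -15
Equation: x - 4y + 5z = -15

x - 4y + 5z = -15


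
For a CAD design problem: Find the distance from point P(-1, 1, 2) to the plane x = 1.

distance = |a·x₀ + b·y₀ + c·z₀ - d| / √(a² + b² + c²)
  = |1·(-1) + 0·1 + 0·2 - 1| / √(1² + 0² + 0²)
  = |-1 + 0 + 0 - 1| / √(1 + 0 + 0)
  = |-2| / √1
  = 2 / 1
  ≈ 2

2


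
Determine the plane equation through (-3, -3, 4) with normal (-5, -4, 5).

The plane through P with normal n = (a, b, c) satisfies n·(r - P) = 0,
i.e. ax + by + cz = a·x₀ + b·y₀ + c·z₀.
d = (-5)·(-3) + (-4)·(-3) + 5·4
  = 15 + 12 + 20
  = 47
Equation: -5x - 4y + 5z = 47

-5x - 4y + 5z = 47


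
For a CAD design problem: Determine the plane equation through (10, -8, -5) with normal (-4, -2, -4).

The plane through P with normal n = (a, b, c) satisfies n·(r - P) = 0,
i.e. ax + by + cz = a·x₀ + b·y₀ + c·z₀.
d = (-4)·10 + (-2)·(-8) + (-4)·(-5)
  = -40 + 16 + 20
  = -4
Equation: -4x - 2y - 4z = -4

-4x - 2y - 4z = -4


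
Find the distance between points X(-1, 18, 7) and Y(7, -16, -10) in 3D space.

d = √[(x₂-x₁)² + (y₂-y₁)² + (z₂-z₁)²]
  = √[8² + (-34)² + (-17)²]
  = √[64 + 1156 + 289]
  = √1509
  ≈ 38.85

38.85


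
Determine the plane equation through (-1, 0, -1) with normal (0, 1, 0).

The plane through P with normal n = (a, b, c) satisfies n·(r - P) = 0,
i.e. ax + by + cz = a·x₀ + b·y₀ + c·z₀.
d = 0·(-1) + 1·0 + 0·(-1)
  = 0 + 0 + 0
  = 0
Equation: y = 0

y = 0


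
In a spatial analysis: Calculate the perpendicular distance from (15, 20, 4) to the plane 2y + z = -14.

distance = |a·x₀ + b·y₀ + c·z₀ - d| / √(a² + b² + c²)
  = |0·15 + 2·20 + 1·4 - (-14)| / √(0² + 2² + 1²)
  = |0 + 40 + 4 + 14| / √(0 + 4 + 1)
  = |58| / √5
  = 58 / 2.236
  ≈ 25.94

25.94


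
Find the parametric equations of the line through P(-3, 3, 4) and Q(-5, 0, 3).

Direction vector d = Q - P = (-5 + 3, 0 - 3, 3 - 4) = (-2, -3, -1)
Parametric form r = P + t·d:
x = -3 - 2t, y = 3 - 3t, z = 4 - t

x = -3 - 2t, y = 3 - 3t, z = 4 - t


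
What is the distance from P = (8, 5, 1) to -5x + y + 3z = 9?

distance = |a·x₀ + b·y₀ + c·z₀ - d| / √(a² + b² + c²)
  = |(-5)·8 + 1·5 + 3·1 - 9| / √((-5)² + 1² + 3²)
  = |-40 + 5 + 3 - 9| / √(25 + 1 + 9)
  = |-41| / √35
  = 41 / 5.916
  ≈ 6.93

6.93


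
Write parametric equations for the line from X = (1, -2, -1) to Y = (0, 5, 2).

Direction vector d = Y - X = (0 - 1, 5 + 2, 2 + 1) = (-1, 7, 3)
Parametric form r = X + t·d:
x = 1 - t, y = -2 + 7t, z = -1 + 3t

x = 1 - t, y = -2 + 7t, z = -1 + 3t


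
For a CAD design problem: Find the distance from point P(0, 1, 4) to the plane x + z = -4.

distance = |a·x₀ + b·y₀ + c·z₀ - d| / √(a² + b² + c²)
  = |1·0 + 0·1 + 1·4 - (-4)| / √(1² + 0² + 1²)
  = |0 + 0 + 4 + 4| / √(1 + 0 + 1)
  = |8| / √2
  = 8 / 1.414
  ≈ 5.657

5.657


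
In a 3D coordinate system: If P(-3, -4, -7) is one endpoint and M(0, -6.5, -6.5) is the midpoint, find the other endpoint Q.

Q = 2M - P
  = (2·0 - (-3), 2·(-6.5) - (-4), 2·(-6.5) - (-7))
  = (0 + 3, -13 + 4, -13 + 7)
  = (3, -9, -6)

(3, -9, -6)


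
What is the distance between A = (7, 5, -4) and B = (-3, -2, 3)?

d = √[(x₂-x₁)² + (y₂-y₁)² + (z₂-z₁)²]
  = √[(-10)² + (-7)² + 7²]
  = √[100 + 49 + 49]
  = √198
  ≈ 14.07

14.07


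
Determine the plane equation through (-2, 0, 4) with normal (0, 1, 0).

The plane through P with normal n = (a, b, c) satisfies n·(r - P) = 0,
i.e. ax + by + cz = a·x₀ + b·y₀ + c·z₀.
d = 0·(-2) + 1·0 + 0·4
  = 0 + 0 + 0
  = 0
Equation: y = 0

y = 0


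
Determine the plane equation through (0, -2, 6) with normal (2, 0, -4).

The plane through P with normal n = (a, b, c) satisfies n·(r - P) = 0,
i.e. ax + by + cz = a·x₀ + b·y₀ + c·z₀.
d = 2·0 + 0·(-2) + (-4)·6
  = 0 + 0 - 24
  = -24
Equation: 2x - 4z = -24

2x - 4z = -24


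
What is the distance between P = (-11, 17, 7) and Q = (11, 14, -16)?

d = √[(x₂-x₁)² + (y₂-y₁)² + (z₂-z₁)²]
  = √[22² + (-3)² + (-23)²]
  = √[484 + 9 + 529]
  = √1022
  ≈ 31.97

31.97


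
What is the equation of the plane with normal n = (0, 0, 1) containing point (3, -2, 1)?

The plane through P with normal n = (a, b, c) satisfies n·(r - P) = 0,
i.e. ax + by + cz = a·x₀ + b·y₀ + c·z₀.
d = 0·3 + 0·(-2) + 1·1
  = 0 + 0 + 1
  = 1
Equation: z = 1

z = 1


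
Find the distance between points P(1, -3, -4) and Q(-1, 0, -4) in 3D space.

d = √[(x₂-x₁)² + (y₂-y₁)² + (z₂-z₁)²]
  = √[(-2)² + 3² + 0²]
  = √[4 + 9 + 0]
  = √13
  ≈ 3.606

3.606


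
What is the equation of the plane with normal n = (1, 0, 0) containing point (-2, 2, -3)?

The plane through P with normal n = (a, b, c) satisfies n·(r - P) = 0,
i.e. ax + by + cz = a·x₀ + b·y₀ + c·z₀.
d = 1·(-2) + 0·2 + 0·(-3)
  = -2 + 0 + 0
  = -2
Equation: x = -2

x = -2


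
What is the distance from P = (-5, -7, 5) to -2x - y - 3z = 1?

distance = |a·x₀ + b·y₀ + c·z₀ - d| / √(a² + b² + c²)
  = |(-2)·(-5) + (-1)·(-7) + (-3)·5 - 1| / √((-2)² + (-1)² + (-3)²)
  = |10 + 7 - 15 - 1| / √(4 + 1 + 9)
  = |1| / √14
  = 1 / 3.742
  ≈ 0.2673

0.2673


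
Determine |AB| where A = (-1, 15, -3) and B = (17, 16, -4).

d = √[(x₂-x₁)² + (y₂-y₁)² + (z₂-z₁)²]
  = √[18² + 1² + (-1)²]
  = √[324 + 1 + 1]
  = √326
  ≈ 18.06

18.06


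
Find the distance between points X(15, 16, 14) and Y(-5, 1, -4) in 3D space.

d = √[(x₂-x₁)² + (y₂-y₁)² + (z₂-z₁)²]
  = √[(-20)² + (-15)² + (-18)²]
  = √[400 + 225 + 324]
  = √949
  ≈ 30.81

30.81


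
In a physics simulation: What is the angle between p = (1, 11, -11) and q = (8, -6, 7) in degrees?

p·q = 1·8 + 11·(-6) + (-11)·7 = 8 - 66 - 77 = -135
|p| = √(1² + 11² + (-11)²) = √243 ≈ 15.59
|q| = √(8² + (-6)² + 7²) = √149 ≈ 12.21
cos θ = (p·q)/(|p||q|) = -135/(15.59·12.21) ≈ -0.7095
θ = arccos(-0.7095) ≈ 135.2°

135.2°


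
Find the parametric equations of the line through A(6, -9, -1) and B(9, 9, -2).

Direction vector d = B - A = (9 - 6, 9 + 9, -2 + 1) = (3, 18, -1)
Parametric form r = A + t·d:
x = 6 + 3t, y = -9 + 18t, z = -1 - t

x = 6 + 3t, y = -9 + 18t, z = -1 - t


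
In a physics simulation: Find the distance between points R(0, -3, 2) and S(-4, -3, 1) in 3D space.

d = √[(x₂-x₁)² + (y₂-y₁)² + (z₂-z₁)²]
  = √[(-4)² + 0² + (-1)²]
  = √[16 + 0 + 1]
  = √17
  ≈ 4.123

4.123


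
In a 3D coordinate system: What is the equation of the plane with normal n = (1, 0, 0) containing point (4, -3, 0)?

The plane through P with normal n = (a, b, c) satisfies n·(r - P) = 0,
i.e. ax + by + cz = a·x₀ + b·y₀ + c·z₀.
d = 1·4 + 0·(-3) + 0·0
  = 4 + 0 + 0
  = 4
Equation: x = 4

x = 4


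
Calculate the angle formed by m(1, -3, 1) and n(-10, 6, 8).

m·n = 1·(-10) + (-3)·6 + 1·8 = -10 - 18 + 8 = -20
|m| = √(1² + (-3)² + 1²) = √11 ≈ 3.317
|n| = √((-10)² + 6² + 8²) = √200 ≈ 14.14
cos θ = (m·n)/(|m||n|) = -20/(3.317·14.14) ≈ -0.4264
θ = arccos(-0.4264) ≈ 115.2°

115.2°


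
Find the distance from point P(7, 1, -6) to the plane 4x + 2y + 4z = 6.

distance = |a·x₀ + b·y₀ + c·z₀ - d| / √(a² + b² + c²)
  = |4·7 + 2·1 + 4·(-6) - 6| / √(4² + 2² + 4²)
  = |28 + 2 - 24 - 6| / √(16 + 4 + 16)
  = |0| / √36
  = 0 / 6
  ≈ 0

0


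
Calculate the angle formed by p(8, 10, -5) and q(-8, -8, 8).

p·q = 8·(-8) + 10·(-8) + (-5)·8 = -64 - 80 - 40 = -184
|p| = √(8² + 10² + (-5)²) = √189 ≈ 13.75
|q| = √((-8)² + (-8)² + 8²) = √192 ≈ 13.86
cos θ = (p·q)/(|p||q|) = -184/(13.75·13.86) ≈ -0.9659
θ = arccos(-0.9659) ≈ 165°

165°


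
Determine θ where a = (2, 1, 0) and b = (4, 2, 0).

a·b = 2·4 + 1·2 + 0·0 = 8 + 2 + 0 = 10
|a| = √(2² + 1² + 0²) = √5 ≈ 2.236
|b| = √(4² + 2² + 0²) = √20 ≈ 4.472
cos θ = (a·b)/(|a||b|) = 10/(2.236·4.472) ≈ 1
θ = arccos(1) ≈ 0°

0°


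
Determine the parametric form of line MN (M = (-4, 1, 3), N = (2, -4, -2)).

Direction vector d = N - M = (2 + 4, -4 - 1, -2 - 3) = (6, -5, -5)
Parametric form r = M + t·d:
x = -4 + 6t, y = 1 - 5t, z = 3 - 5t

x = -4 + 6t, y = 1 - 5t, z = 3 - 5t


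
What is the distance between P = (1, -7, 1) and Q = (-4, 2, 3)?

d = √[(x₂-x₁)² + (y₂-y₁)² + (z₂-z₁)²]
  = √[(-5)² + 9² + 2²]
  = √[25 + 81 + 4]
  = √110
  ≈ 10.49

10.49


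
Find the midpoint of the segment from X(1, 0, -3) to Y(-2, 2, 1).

M = ((x₁+x₂)/2, (y₁+y₂)/2, (z₁+z₂)/2)
  = ((1 - 2)/2, (0 + 2)/2, (-3 + 1)/2)
  = (-1/2, 2/2, -2/2)
  = (-0.5, 1, -1)

(-0.5, 1, -1)


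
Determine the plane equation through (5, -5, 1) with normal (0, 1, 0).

The plane through P with normal n = (a, b, c) satisfies n·(r - P) = 0,
i.e. ax + by + cz = a·x₀ + b·y₀ + c·z₀.
d = 0·5 + 1·(-5) + 0·1
  = 0 - 5 + 0
  = -5
Equation: y = -5

y = -5


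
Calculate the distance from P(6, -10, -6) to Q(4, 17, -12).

d = √[(x₂-x₁)² + (y₂-y₁)² + (z₂-z₁)²]
  = √[(-2)² + 27² + (-6)²]
  = √[4 + 729 + 36]
  = √769
  ≈ 27.73

27.73


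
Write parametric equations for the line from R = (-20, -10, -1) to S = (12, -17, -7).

Direction vector d = S - R = (12 + 20, -17 + 10, -7 + 1) = (32, -7, -6)
Parametric form r = R + t·d:
x = -20 + 32t, y = -10 - 7t, z = -1 - 6t

x = -20 + 32t, y = -10 - 7t, z = -1 - 6t


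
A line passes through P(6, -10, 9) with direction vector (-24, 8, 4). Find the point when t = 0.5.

P(t) = P + t·d
  = (6 + (-24)·0.5, -10 + 8·0.5, 9 + 4·0.5)
  = (6 - 12, -10 + 4, 9 + 2)
  = (-6, -6, 11)

(-6, -6, 11)


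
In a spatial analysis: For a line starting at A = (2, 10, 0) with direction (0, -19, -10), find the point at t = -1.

P(t) = A + t·d
  = (2 + 0·(-1), 10 + (-19)·(-1), 0 + (-10)·(-1))
  = (2 + 0, 10 + 19, 0 + 10)
  = (2, 29, 10)

(2, 29, 10)


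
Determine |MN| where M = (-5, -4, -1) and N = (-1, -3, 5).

d = √[(x₂-x₁)² + (y₂-y₁)² + (z₂-z₁)²]
  = √[4² + 1² + 6²]
  = √[16 + 1 + 36]
  = √53
  ≈ 7.28

7.28


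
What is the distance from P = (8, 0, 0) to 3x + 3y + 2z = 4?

distance = |a·x₀ + b·y₀ + c·z₀ - d| / √(a² + b² + c²)
  = |3·8 + 3·0 + 2·0 - 4| / √(3² + 3² + 2²)
  = |24 + 0 + 0 - 4| / √(9 + 9 + 4)
  = |20| / √22
  = 20 / 4.69
  ≈ 4.264

4.264


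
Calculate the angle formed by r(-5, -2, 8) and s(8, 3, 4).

r·s = (-5)·8 + (-2)·3 + 8·4 = -40 - 6 + 32 = -14
|r| = √((-5)² + (-2)² + 8²) = √93 ≈ 9.644
|s| = √(8² + 3² + 4²) = √89 ≈ 9.434
cos θ = (r·s)/(|r||s|) = -14/(9.644·9.434) ≈ -0.1539
θ = arccos(-0.1539) ≈ 98.85°

98.85°


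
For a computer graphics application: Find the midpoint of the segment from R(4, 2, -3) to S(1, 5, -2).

M = ((x₁+x₂)/2, (y₁+y₂)/2, (z₁+z₂)/2)
  = ((4 + 1)/2, (2 + 5)/2, (-3 - 2)/2)
  = (5/2, 7/2, -5/2)
  = (2.5, 3.5, -2.5)

(2.5, 3.5, -2.5)


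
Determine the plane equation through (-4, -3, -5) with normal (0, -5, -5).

The plane through P with normal n = (a, b, c) satisfies n·(r - P) = 0,
i.e. ax + by + cz = a·x₀ + b·y₀ + c·z₀.
d = 0·(-4) + (-5)·(-3) + (-5)·(-5)
  = 0 + 15 + 25
  = 40
Equation: -5y - 5z = 40

-5y - 5z = 40


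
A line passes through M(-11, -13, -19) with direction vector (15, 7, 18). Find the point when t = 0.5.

P(t) = M + t·d
  = (-11 + 15·0.5, -13 + 7·0.5, -19 + 18·0.5)
  = (-11 + 7.5, -13 + 3.5, -19 + 9)
  = (-3.5, -9.5, -10)

(-3.5, -9.5, -10)


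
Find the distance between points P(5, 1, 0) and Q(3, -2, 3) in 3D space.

d = √[(x₂-x₁)² + (y₂-y₁)² + (z₂-z₁)²]
  = √[(-2)² + (-3)² + 3²]
  = √[4 + 9 + 9]
  = √22
  ≈ 4.69

4.69


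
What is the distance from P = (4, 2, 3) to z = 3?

distance = |a·x₀ + b·y₀ + c·z₀ - d| / √(a² + b² + c²)
  = |0·4 + 0·2 + 1·3 - 3| / √(0² + 0² + 1²)
  = |0 + 0 + 3 - 3| / √(0 + 0 + 1)
  = |0| / √1
  = 0 / 1
  ≈ 0

0


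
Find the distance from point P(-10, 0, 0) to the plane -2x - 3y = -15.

distance = |a·x₀ + b·y₀ + c·z₀ - d| / √(a² + b² + c²)
  = |(-2)·(-10) + (-3)·0 + 0·0 - (-15)| / √((-2)² + (-3)² + 0²)
  = |20 + 0 + 0 + 15| / √(4 + 9 + 0)
  = |35| / √13
  = 35 / 3.606
  ≈ 9.707

9.707


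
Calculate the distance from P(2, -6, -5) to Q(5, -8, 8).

d = √[(x₂-x₁)² + (y₂-y₁)² + (z₂-z₁)²]
  = √[3² + (-2)² + 13²]
  = √[9 + 4 + 169]
  = √182
  ≈ 13.49

13.49


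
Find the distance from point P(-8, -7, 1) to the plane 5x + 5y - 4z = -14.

distance = |a·x₀ + b·y₀ + c·z₀ - d| / √(a² + b² + c²)
  = |5·(-8) + 5·(-7) + (-4)·1 - (-14)| / √(5² + 5² + (-4)²)
  = |-40 - 35 - 4 + 14| / √(25 + 25 + 16)
  = |-65| / √66
  = 65 / 8.124
  ≈ 8.001

8.001


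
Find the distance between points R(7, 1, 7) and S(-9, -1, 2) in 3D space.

d = √[(x₂-x₁)² + (y₂-y₁)² + (z₂-z₁)²]
  = √[(-16)² + (-2)² + (-5)²]
  = √[256 + 4 + 25]
  = √285
  ≈ 16.88

16.88


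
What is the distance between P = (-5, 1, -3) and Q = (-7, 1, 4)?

d = √[(x₂-x₁)² + (y₂-y₁)² + (z₂-z₁)²]
  = √[(-2)² + 0² + 7²]
  = √[4 + 0 + 49]
  = √53
  ≈ 7.28

7.28


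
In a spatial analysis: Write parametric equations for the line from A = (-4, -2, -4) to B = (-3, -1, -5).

Direction vector d = B - A = (-3 + 4, -1 + 2, -5 + 4) = (1, 1, -1)
Parametric form r = A + t·d:
x = -4 + t, y = -2 + t, z = -4 - t

x = -4 + t, y = -2 + t, z = -4 - t


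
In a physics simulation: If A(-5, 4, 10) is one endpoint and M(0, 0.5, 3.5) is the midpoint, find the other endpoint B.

B = 2M - A
  = (2·0 - (-5), 2·0.5 - 4, 2·3.5 - 10)
  = (0 + 5, 1 - 4, 7 - 10)
  = (5, -3, -3)

(5, -3, -3)
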